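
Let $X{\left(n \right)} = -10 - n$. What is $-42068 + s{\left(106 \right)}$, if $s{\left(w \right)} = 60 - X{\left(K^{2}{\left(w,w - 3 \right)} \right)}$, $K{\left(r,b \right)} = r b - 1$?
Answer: $119138891$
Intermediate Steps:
$K{\left(r,b \right)} = -1 + b r$ ($K{\left(r,b \right)} = b r - 1 = -1 + b r$)
$s{\left(w \right)} = 70 + \left(-1 + w \left(-3 + w\right)\right)^{2}$ ($s{\left(w \right)} = 60 - \left(-10 - \left(-1 + \left(w - 3\right) w\right)^{2}\right) = 60 - \left(-10 - \left(-1 + \left(-3 + w\right) w\right)^{2}\right) = 60 - \left(-10 - \left(-1 + w \left(-3 + w\right)\right)^{2}\right) = 60 + \left(10 + \left(-1 + w \left(-3 + w\right)\right)^{2}\right) = 70 + \left(-1 + w \left(-3 + w\right)\right)^{2}$)
$-42068 + s{\left(106 \right)} = -42068 + \left(70 + \left(-1 + 106 \left(-3 + 106\right)\right)^{2}\right) = -42068 + \left(70 + \left(-1 + 106 \cdot 103\right)^{2}\right) = -42068 + \left(70 + \left(-1 + 10918\right)^{2}\right) = -42068 + \left(70 + 10917^{2}\right) = -42068 + \left(70 + 119180889\right) = -42068 + 119180959 = 119138891$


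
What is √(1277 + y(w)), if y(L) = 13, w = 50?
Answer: √1290 ≈ 35.917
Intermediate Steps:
√(1277 + y(w)) = √(1277 + 13) = √1290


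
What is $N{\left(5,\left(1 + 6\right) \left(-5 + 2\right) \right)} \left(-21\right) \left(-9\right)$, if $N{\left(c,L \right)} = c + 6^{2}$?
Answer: $7749$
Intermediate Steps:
$N{\left(c,L \right)} = 36 + c$ ($N{\left(c,L \right)} = c + 36 = 36 + c$)
$N{\left(5,\left(1 + 6\right) \left(-5 + 2\right) \right)} \left(-21\right) \left(-9\right) = \left(36 + 5\right) \left(-21\right) \left(-9\right) = 41 \left(-21\right) \left(-9\right) = \left(-861\right) \left(-9\right) = 7749$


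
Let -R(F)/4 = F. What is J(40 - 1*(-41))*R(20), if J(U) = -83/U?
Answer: 6640/81 ≈ 81.975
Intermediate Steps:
R(F) = -4*F
J(40 - 1*(-41))*R(20) = (-83/(40 - 1*(-41)))*(-4*20) = -83/(40 + 41)*(-80) = -83/81*(-80) = 6640/81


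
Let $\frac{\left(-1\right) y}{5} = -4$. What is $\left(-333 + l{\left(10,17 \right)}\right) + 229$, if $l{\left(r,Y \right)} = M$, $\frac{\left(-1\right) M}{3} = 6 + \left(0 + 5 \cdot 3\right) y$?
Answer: $-1022$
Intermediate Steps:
$y = 20$ ($y = \left(-5\right) \left(-4\right) = 20$)
$M = -918$ ($M = - 3 \left(6 + \left(0 + 5 \cdot 3\right) 20\right) = - 3 \left(6 + \left(0 + 15\right) 20\right) = - 3 \left(6 + 15 \cdot 20\right) = - 3 \left(6 + 300\right) = \left(-3\right) 306 = -918$)
$l{\left(r,Y \right)} = -918$
$\left(-333 + l{\left(10,17 \right)}\right) + 229 = \left(-333 - 918\right) + 229 = -1251 + 229 = -1022$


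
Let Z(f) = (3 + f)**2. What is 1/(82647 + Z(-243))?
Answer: 1/140247 ≈ 7.1303e-6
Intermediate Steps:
1/(82647 + Z(-243)) = 1/(82647 + (3 - 243)**2) = 1/(82647 + (-240)**2) = 1/(82647 + 57600) = 1/140247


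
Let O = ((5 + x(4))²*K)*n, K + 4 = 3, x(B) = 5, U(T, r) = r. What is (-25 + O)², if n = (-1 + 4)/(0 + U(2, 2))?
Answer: 30625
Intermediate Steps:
K = -1 (K = -4 + 3 = -1)
n = 3/2 (n = (-1 + 4)/(0 + 2) = 3/2 ≈ 1.5000)
O = -150 (O = ((5 + 5)²*(-1))*(3/2) = (10²*(-1))*(3/2) = (100*(-1))*(3/2) = -100*3/2 = -150)
(-25 + O)² = (-25 - 150)² = (-175)² = 30625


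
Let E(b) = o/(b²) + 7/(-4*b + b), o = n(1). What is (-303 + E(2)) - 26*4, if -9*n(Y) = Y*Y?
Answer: -14695/36 ≈ -408.19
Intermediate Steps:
n(Y) = -Y²/9 (n(Y) = -Y*Y/9 = -Y²/9)
o = -⅑ (o = -⅑*1² = -⅑*1 = -⅑ ≈ -0.11111)
E(b) = -7/(3*b) - 1/(9*b²) (E(b) = -1/(9*b²) + 7/(-4*b + b) = -1/(9*b²) + 7/((-3*b)) = -1/(9*b²) + 7*(-1/(3*b)) = -1/(9*b²) - 7/(3*b) = -7/(3*b) - 1/(9*b²))
(-303 + E(2)) - 26*4 = (-303 + (⅑)*(-1 - 21*2)/2²) - 26*4 = (-303 + (⅑)*(¼)*(-1 - 42)) - 104 = (-303 + (⅑)*(¼)*(-43)) - 104 = (-303 - 43/36) - 104 = -10951/36 - 104 = -14695/36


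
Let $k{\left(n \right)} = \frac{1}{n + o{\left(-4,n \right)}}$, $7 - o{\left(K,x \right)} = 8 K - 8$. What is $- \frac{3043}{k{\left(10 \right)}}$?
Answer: $-173451$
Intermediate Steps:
$o{\left(K,x \right)} = 15 - 8 K$ ($o{\left(K,x \right)} = 7 - \left(8 K - 8\right) = 7 - \left(-8 + 8 K\right) = 15 - 8 K$)
$k{\left(n \right)} = \frac{1}{47 + n}$ ($k{\left(n \right)} = \frac{1}{n + \left(15 - -32\right)} = \frac{1}{n + \left(15 + 32\right)} = \frac{1}{n + 47} = \frac{1}{47 + n}$)
$- \frac{3043}{k{\left(10 \right)}} = - \frac{3043}{\frac{1}{47 + 10}} = - \frac{3043}{\frac{1}{57}} = - 3043 \frac{1}{\frac{1}{57}} = \left(-3043\right) 57 = -173451$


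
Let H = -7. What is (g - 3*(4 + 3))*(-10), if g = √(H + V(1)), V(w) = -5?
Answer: 210 - 20*I*√3 ≈ 210.0 - 34.641*I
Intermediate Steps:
g = 2*I*√3 (g = √(-7 - 5) = √(-12) = 2*I*√3 ≈ 3.4641*I)
(g - 3*(4 + 3))*(-10) = (2*I*√3 - 3*(4 + 3))*(-10) = (2*I*√3 - 3*7)*(-10) = (2*I*√3 - 21)*(-10) = (-21 + 2*I*√3)*(-10) = 210 - 20*I*√3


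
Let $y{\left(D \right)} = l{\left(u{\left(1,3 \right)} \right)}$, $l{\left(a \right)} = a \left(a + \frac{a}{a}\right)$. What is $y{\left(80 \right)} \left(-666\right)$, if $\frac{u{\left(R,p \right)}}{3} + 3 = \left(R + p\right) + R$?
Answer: $-27972$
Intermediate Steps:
$u{\left(R,p \right)} = -9 + 3 p + 6 R$ ($u{\left(R,p \right)} = -9 + 3 \left(\left(R + p\right) + R\right) = -9 + 3 \left(p + 2 R\right) = -9 + \left(3 p + 6 R\right) = -9 + 3 p + 6 R$)
$l{\left(a \right)} = a \left(1 + a\right)$ ($l{\left(a \right)} = a \left(a + 1\right) = a \left(1 + a\right)$)
$y{\left(D \right)} = 42$ ($y{\left(D \right)} = \left(-9 + 3 \cdot 3 + 6 \cdot 1\right) \left(1 + \left(-9 + 3 \cdot 3 + 6 \cdot 1\right)\right) = \left(-9 + 9 + 6\right) \left(1 + \left(-9 + 9 + 6\right)\right) = 6 \left(1 + 6\right) = 6 \cdot 7 = 42$)
$y{\left(80 \right)} \left(-666\right) = 42 \left(-666\right) = -27972$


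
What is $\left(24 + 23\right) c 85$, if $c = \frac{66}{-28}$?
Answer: $- \frac{131835}{14} \approx -9416.8$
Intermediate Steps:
$c = - \frac{33}{14}$ ($c = 66 \left(- \frac{1}{28}\right) = - \frac{33}{14} \approx -2.3571$)
$\left(24 + 23\right) c 85 = \left(24 + 23\right) \left(- \frac{33}{14}\right) 85 = 47 \left(- \frac{33}{14}\right) 85 = \left(- \frac{1551}{14}\right) 85 = - \frac{131835}{14}$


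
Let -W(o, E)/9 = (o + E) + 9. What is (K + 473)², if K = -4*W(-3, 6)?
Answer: 819025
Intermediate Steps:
W(o, E) = -81 - 9*E - 9*o (W(o, E) = -9*((o + E) + 9) = -9*((E + o) + 9) = -9*(9 + E + o) = -81 - 9*E - 9*o)
K = 432 (K = -4*(-81 - 9*6 - 9*(-3)) = -4*(-81 - 54 + 27) = -4*(-108) = 432)
(K + 473)² = (432 + 473)² = 905² = 819025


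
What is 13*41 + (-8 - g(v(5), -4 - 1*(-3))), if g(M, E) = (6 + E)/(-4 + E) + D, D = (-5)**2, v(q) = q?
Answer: 501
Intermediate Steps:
D = 25
g(M, E) = 25 + (6 + E)/(-4 + E) (g(M, E) = (6 + E)/(-4 + E) + 25 = 25 + (6 + E)/(-4 + E))
13*41 + (-8 - g(v(5), -4 - 1*(-3))) = 13*41 + (-8 - 2*(-47 + 13*(-4 - 1*(-3)))/(-4 + (-4 - 1*(-3)))) = 533 + (-8 - 2*(-47 + 13*(-4 + 3))/(-4 + (-4 + 3))) = 533 + (-8 - 2*(-47 + 13*(-1))/(-4 - 1)) = 533 + (-8 - 2*(-47 - 13)/(-5)) = 533 + (-8 - 2*(-1)*(-60)/5) = 533 + (-8 - 1*24) = 533 + (-8 - 24) = 533 - 32 = 501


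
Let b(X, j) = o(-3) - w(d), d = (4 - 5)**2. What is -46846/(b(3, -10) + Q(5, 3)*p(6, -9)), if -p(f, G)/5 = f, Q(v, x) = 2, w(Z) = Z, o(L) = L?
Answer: 23423/32 ≈ 731.97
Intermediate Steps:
d = 1 (d = (-1)**2 = 1)
p(f, G) = -5*f
b(X, j) = -4 (b(X, j) = -3 - 1*1 = -3 - 1 = -4)
-46846/(b(3, -10) + Q(5, 3)*p(6, -9)) = -46846/(-4 + 2*(-5*6)) = -46846/(-4 + 2*(-30)) = -46846/(-4 - 60) = -46846/(-64) = -46846*(-1/64) = 23423/32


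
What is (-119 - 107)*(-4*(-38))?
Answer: -34352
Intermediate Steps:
(-119 - 107)*(-4*(-38)) = -226*152 = -34352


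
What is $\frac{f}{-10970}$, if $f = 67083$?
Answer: $- \frac{67083}{10970} \approx -6.1151$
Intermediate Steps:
$\frac{f}{-10970} = \frac{67083}{-10970} = 67083 \left(- \frac{1}{10970}\right) = - \frac{67083}{10970}$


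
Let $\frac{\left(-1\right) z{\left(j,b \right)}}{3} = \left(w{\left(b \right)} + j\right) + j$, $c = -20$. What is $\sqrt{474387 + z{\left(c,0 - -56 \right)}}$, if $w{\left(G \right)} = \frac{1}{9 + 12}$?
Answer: $\frac{2 \sqrt{5812709}}{7} \approx 688.84$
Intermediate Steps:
$w{\left(G \right)} = \frac{1}{21}$
$z{\left(j,b \right)} = - \frac{1}{7} - 6 j$ ($z{\left(j,b \right)} = - 3 \left(\left(\frac{1}{21} + j\right) + j\right) = - 3 \left(\frac{1}{21} + 2 j\right) = - \frac{1}{7} - 6 j$)
$\sqrt{474387 + z{\left(c,0 - -56 \right)}} = \sqrt{474387 - - \frac{839}{7}} = \sqrt{474387 + \left(- \frac{1}{7} + 120\right)} = \sqrt{474387 + \frac{839}{7}} = \sqrt{\frac{3321548}{7}} = \frac{2 \sqrt{5812709}}{7}$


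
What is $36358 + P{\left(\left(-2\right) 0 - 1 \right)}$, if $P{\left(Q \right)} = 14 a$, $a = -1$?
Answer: $36344$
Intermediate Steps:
$P{\left(Q \right)} = -14$ ($P{\left(Q \right)} = 14 \left(-1\right) = -14$)
$36358 + P{\left(\left(-2\right) 0 - 1 \right)} = 36358 - 14 = 36344$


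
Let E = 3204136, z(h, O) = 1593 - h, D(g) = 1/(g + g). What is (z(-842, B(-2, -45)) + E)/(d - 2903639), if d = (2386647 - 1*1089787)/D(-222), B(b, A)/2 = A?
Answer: -3206571/578709479 ≈ -0.0055409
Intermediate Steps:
D(g) = 1/(2*g)
B(b, A) = 2*A
d = -575805840 (d = (2386647 - 1*1089787)/(((1/2)/(-222))) = (2386647 - 1089787)/(((1/2)*(-1/222))) = 1296860/(-1/444) = 1296860*(-444) = -575805840)
(z(-842, B(-2, -45)) + E)/(d - 2903639) = ((1593 - 1*(-842)) + 3204136)/(-575805840 - 2903639) = ((1593 + 842) + 3204136)/(-578709479) = (2435 + 3204136)*(-1/578709479) = 3206571*(-1/578709479) = -3206571/578709479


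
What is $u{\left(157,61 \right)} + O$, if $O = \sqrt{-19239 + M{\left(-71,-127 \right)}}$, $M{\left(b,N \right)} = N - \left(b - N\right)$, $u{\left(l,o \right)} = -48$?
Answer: $-48 + 3 i \sqrt{2158} \approx -48.0 + 139.36 i$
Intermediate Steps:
$M{\left(b,N \right)} = - b + 2 N$ ($M{\left(b,N \right)} = N + \left(N - b\right) = - b + 2 N$)
$O = 3 i \sqrt{2158}$ ($O = \sqrt{-19239 + \left(\left(-1\right) \left(-71\right) + 2 \left(-127\right)\right)} = \sqrt{-19239 + \left(71 - 254\right)} = \sqrt{-19239 - 183} = \sqrt{-19422} = 3 i \sqrt{2158} \approx 139.36 i$)
$u{\left(157,61 \right)} + O = -48 + 3 i \sqrt{2158}$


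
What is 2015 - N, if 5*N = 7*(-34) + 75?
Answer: 10238/5 ≈ 2047.6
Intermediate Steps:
N = -163/5 (N = (7*(-34) + 75)/5 = (-238 + 75)/5 = (⅕)*(-163) = -163/5 ≈ -32.600)
2015 - N = 2015 - 1*(-163/5) = 2015 + 163/5 = 10238/5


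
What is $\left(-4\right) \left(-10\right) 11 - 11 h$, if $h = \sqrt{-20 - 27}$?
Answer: $440 - 11 i \sqrt{47} \approx 440.0 - 75.412 i$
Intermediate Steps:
$h = i \sqrt{47}$ ($h = \sqrt{-47} = i \sqrt{47} \approx 6.8557 i$)
$\left(-4\right) \left(-10\right) 11 - 11 h = \left(-4\right) \left(-10\right) 11 - 11 i \sqrt{47} = 40 \cdot 11 - 11 i \sqrt{47} = 440 - 11 i \sqrt{47}$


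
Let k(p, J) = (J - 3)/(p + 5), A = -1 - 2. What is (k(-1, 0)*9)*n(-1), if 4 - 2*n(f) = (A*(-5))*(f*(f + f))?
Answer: 351/4 ≈ 87.750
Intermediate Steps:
A = -3
k(p, J) = (-3 + J)/(5 + p)
n(f) = 2 - 15*f² (n(f) = 2 - (-3*(-5))*f*(f + f)/2 = 2 - 15*f*(2*f)/2 = 2 - 15*2*f²/2 = 2 - 15*f²)
(k(-1, 0)*9)*n(-1) = (((-3 + 0)/(5 - 1))*9)*(2 - 15*(-1)²) = ((-3/4)*9)*(2 - 15*1) = (((¼)*(-3))*9)*(2 - 15) = -¾*9*(-13) = -27/4*(-13) = 351/4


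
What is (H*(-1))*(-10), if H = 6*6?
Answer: 360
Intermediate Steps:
H = 36
(H*(-1))*(-10) = (36*(-1))*(-10) = -36*(-10) = 360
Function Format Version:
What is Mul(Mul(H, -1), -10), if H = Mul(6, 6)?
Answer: 360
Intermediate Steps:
H = 36
Mul(Mul(H, -1), -10) = Mul(Mul(36, -1), -10) = Mul(-36, -10) = 360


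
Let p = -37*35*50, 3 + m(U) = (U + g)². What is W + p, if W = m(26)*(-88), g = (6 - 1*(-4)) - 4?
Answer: -154598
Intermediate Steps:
g = 6 (g = (6 + 4) - 4 = 10 - 4 = 6)
m(U) = -3 + (6 + U)² (m(U) = -3 + (U + 6)² = -3 + (6 + U)²)
W = -89848 (W = (-3 + (6 + 26)²)*(-88) = (-3 + 32²)*(-88) = (-3 + 1024)*(-88) = 1021*(-88) = -89848)
p = -64750 (p = -1295*50 = -64750)
W + p = -89848 - 64750 = -154598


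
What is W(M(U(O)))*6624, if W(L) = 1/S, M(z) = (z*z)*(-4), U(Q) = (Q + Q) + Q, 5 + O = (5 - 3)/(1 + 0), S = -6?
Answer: -1104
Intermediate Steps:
O = -3 (O = -5 + (5 - 3)/(1 + 0) = -5 + 2/1 = -5 + 2*1 = -5 + 2 = -3)
U(Q) = 3*Q (U(Q) = 2*Q + Q = 3*Q)
M(z) = -4*z² (M(z) = z²*(-4) = -4*z²)
W(L) = -⅙ (W(L) = 1/(-6) = -⅙)
W(M(U(O)))*6624 = -⅙*6624 = -1104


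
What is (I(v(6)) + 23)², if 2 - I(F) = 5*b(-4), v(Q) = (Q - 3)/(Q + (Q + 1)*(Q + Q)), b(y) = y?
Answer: 2025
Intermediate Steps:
v(Q) = (-3 + Q)/(Q + 2*Q*(1 + Q)) (v(Q) = (-3 + Q)/(Q + (1 + Q)*(2*Q)) = (-3 + Q)/(Q + 2*Q*(1 + Q)))
I(F) = 22 (I(F) = 2 - 5*(-4) = 2 - 1*(-20) = 2 + 20 = 22)
(I(v(6)) + 23)² = (22 + 23)² = 45² = 2025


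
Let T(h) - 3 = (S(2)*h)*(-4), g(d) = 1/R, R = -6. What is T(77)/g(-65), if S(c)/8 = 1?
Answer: 14766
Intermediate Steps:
g(d) = -⅙ (g(d) = 1/(-6) = -⅙)
S(c) = 8 (S(c) = 8*1 = 8)
T(h) = 3 - 32*h (T(h) = 3 + (8*h)*(-4) = 3 - 32*h)
T(77)/g(-65) = (3 - 32*77)/(-⅙) = (3 - 2464)*(-6) = -2461*(-6) = 14766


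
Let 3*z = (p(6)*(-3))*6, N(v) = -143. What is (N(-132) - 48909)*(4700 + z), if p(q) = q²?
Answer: -219949168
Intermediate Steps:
z = -216 (z = ((6²*(-3))*6)/3 = ((36*(-3))*6)/3 = (-108*6)/3 = (⅓)*(-648) = -216)
(N(-132) - 48909)*(4700 + z) = (-143 - 48909)*(4700 - 216) = -49052*4484 = -219949168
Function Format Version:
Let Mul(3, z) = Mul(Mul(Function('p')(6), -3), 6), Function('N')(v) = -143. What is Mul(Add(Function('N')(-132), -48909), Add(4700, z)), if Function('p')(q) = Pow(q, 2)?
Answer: -219949168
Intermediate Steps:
z = -216 (z = Mul(Rational(1, 3), Mul(Mul(Pow(6, 2), -3), 6)) = Mul(Rational(1, 3), Mul(Mul(36, -3), 6)) = Mul(Rational(1, 3), Mul(-108, 6)) = Mul(Rational(1, 3), -648) = -216)
Mul(Add(Function('N')(-132), -48909), Add(4700, z)) = Mul(Add(-143, -48909), Add(4700, -216)) = Mul(-49052, 4484) = -219949168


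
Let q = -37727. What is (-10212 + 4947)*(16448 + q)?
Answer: 112033935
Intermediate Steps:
(-10212 + 4947)*(16448 + q) = (-10212 + 4947)*(16448 - 37727) = -5265*(-21279) = 112033935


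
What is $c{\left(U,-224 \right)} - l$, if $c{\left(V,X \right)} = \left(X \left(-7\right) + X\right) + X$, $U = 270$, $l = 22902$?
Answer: $-21782$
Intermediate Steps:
$c{\left(V,X \right)} = - 5 X$ ($c{\left(V,X \right)} = \left(- 7 X + X\right) + X = - 6 X + X = - 5 X$)
$c{\left(U,-224 \right)} - l = \left(-5\right) \left(-224\right) - 22902 = 1120 - 22902 = -21782$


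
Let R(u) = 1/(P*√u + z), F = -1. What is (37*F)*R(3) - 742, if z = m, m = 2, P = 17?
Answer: -640272/863 - 629*√3/863 ≈ -743.18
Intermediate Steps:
z = 2
R(u) = 1/(2 + 17*√u) (R(u) = 1/(17*√u + 2) = 1/(2 + 17*√u))
(37*F)*R(3) - 742 = (37*(-1))/(2 + 17*√3) - 742 = -37/(2 + 17*√3) - 742 = -742 - 37/(2 + 17*√3)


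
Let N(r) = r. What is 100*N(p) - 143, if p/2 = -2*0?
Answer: -143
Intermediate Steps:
p = 0 (p = 2*(-2*0) = 2*0 = 0)
100*N(p) - 143 = 100*0 - 143 = 0 - 143 = -143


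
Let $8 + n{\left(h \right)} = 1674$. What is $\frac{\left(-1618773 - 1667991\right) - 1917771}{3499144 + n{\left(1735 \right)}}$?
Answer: $- \frac{1040907}{700162} \approx -1.4867$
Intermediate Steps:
$n{\left(h \right)} = 1666$ ($n{\left(h \right)} = -8 + 1674 = 1666$)
$\frac{\left(-1618773 - 1667991\right) - 1917771}{3499144 + n{\left(1735 \right)}} = \frac{\left(-1618773 - 1667991\right) - 1917771}{3499144 + 1666} = \frac{-3286764 - 1917771}{3500810} = \left(-5204535\right) \frac{1}{3500810} = - \frac{1040907}{700162}$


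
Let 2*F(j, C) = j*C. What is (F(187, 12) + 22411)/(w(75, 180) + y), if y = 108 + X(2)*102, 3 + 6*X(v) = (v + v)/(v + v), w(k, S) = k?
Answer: 23533/149 ≈ 157.94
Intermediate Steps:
F(j, C) = C*j/2 (F(j, C) = (j*C)/2 = (C*j)/2 = C*j/2)
X(v) = -⅓ (X(v) = -½ + ((v + v)/(v + v))/6 = -½ + ((2*v)/((2*v)))/6 = -½ + ((2*v)*(1/(2*v)))/6 = -½ + (⅙)*1 = -½ + ⅙ = -⅓)
y = 74 (y = 108 - ⅓*102 = 108 - 34 = 74)
(F(187, 12) + 22411)/(w(75, 180) + y) = ((½)*12*187 + 22411)/(75 + 74) = (1122 + 22411)/149 = 23533*(1/149) = 23533/149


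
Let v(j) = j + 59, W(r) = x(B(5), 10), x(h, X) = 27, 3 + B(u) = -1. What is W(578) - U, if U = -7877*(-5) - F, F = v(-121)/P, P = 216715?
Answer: -8529469032/216715 ≈ -39358.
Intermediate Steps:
B(u) = -4 (B(u) = -3 - 1 = -4)
W(r) = 27
v(j) = 59 + j
F = -62/216715 (F = (59 - 121)/216715 = -62*1/216715 = -62/216715 ≈ -0.00028609)
U = 8535320337/216715 (U = -7877*(-5) - 1*(-62/216715) = 39385 + 62/216715 = 8535320337/216715 ≈ 39385.)
W(578) - U = 27 - 1*8535320337/216715 = 27 - 8535320337/216715 = -8529469032/216715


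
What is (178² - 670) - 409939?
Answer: -378925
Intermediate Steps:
(178² - 670) - 409939 = (31684 - 670) - 409939 = 31014 - 409939 = -378925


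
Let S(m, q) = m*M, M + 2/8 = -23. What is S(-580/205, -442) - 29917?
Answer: -1223900/41 ≈ -29851.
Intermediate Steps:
M = -93/4 (M = -1/4 - 23 = -93/4 ≈ -23.250)
S(m, q) = -93*m/4 (S(m, q) = m*(-93/4) = -93*m/4)
S(-580/205, -442) - 29917 = -(-13485)/205 - 29917 = -93/4*(-116/41) - 29917 = 2697/41 - 29917 = -1223900/41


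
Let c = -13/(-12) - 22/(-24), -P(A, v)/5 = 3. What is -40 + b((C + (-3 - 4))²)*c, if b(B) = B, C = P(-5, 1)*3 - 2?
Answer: 5792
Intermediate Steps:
P(A, v) = -15 (P(A, v) = -5*3 = -15)
C = -47 (C = -15*3 - 2 = -45 - 2 = -47)
c = 2 (c = -13*(-1/12) - 22*(-1/24) = 13/12 + 11/12 = 2)
-40 + b((C + (-3 - 4))²)*c = -40 + (-47 + (-3 - 4))²*2 = -40 + (-47 - 7)²*2 = -40 + (-54)²*2 = -40 + 2916*2 = -40 + 5832 = 5792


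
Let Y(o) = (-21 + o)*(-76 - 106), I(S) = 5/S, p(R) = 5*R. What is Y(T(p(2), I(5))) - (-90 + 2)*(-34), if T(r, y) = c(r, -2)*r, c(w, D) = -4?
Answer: 8110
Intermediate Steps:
T(r, y) = -4*r
Y(o) = 3822 - 182*o (Y(o) = (-21 + o)*(-182) = 3822 - 182*o)
Y(T(p(2), I(5))) - (-90 + 2)*(-34) = (3822 - (-728)*5*2) - (-90 + 2)*(-34) = (3822 - (-728)*10) - (-88)*(-34) = (3822 - 182*(-40)) - 1*2992 = (3822 + 7280) - 2992 = 11102 - 2992 = 8110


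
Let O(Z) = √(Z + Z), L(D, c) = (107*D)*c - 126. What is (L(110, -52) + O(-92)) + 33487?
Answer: -578679 + 2*I*√46 ≈ -5.7868e+5 + 13.565*I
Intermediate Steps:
L(D, c) = -126 + 107*D*c (L(D, c) = 107*D*c - 126 = -126 + 107*D*c)
O(Z) = √2*√Z (O(Z) = √(2*Z) = √2*√Z)
(L(110, -52) + O(-92)) + 33487 = ((-126 + 107*110*(-52)) + √2*√(-92)) + 33487 = ((-126 - 612040) + √2*(2*I*√23)) + 33487 = (-612166 + 2*I*√46) + 33487 = -578679 + 2*I*√46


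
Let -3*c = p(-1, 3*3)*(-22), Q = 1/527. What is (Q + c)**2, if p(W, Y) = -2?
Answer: 537544225/2499561 ≈ 215.06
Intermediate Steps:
Q = 1/527 ≈ 0.0018975
c = -44/3 (c = -(-2)*(-22)/3 = -1/3*44 = -44/3 ≈ -14.667)
(Q + c)**2 = (1/527 - 44/3)**2 = (-23185/1581)**2 = 537544225/2499561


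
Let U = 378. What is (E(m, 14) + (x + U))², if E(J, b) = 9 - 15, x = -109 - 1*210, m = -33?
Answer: 2809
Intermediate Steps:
x = -319 (x = -109 - 210 = -319)
E(J, b) = -6
(E(m, 14) + (x + U))² = (-6 + (-319 + 378))² = (-6 + 59)² = 53² = 2809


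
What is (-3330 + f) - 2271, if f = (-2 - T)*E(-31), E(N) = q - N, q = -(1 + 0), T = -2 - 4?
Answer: -5481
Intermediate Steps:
T = -6
q = -1 (q = -1*1 = -1)
E(N) = -1 - N
f = 120 (f = (-2 - 1*(-6))*(-1 - 1*(-31)) = (-2 + 6)*(-1 + 31) = 4*30 = 120)
(-3330 + f) - 2271 = (-3330 + 120) - 2271 = -3210 - 2271 = -5481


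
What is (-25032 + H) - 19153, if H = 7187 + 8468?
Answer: -28530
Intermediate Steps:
H = 15655
(-25032 + H) - 19153 = (-25032 + 15655) - 19153 = -9377 - 19153 = -28530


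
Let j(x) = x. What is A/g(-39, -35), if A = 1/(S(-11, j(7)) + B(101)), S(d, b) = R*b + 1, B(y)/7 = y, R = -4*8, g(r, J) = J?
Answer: -1/16940 ≈ -5.9032e-5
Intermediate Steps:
R = -32
B(y) = 7*y
S(d, b) = 1 - 32*b (S(d, b) = -32*b + 1 = 1 - 32*b)
A = 1/484 (A = 1/((1 - 32*7) + 7*101) = 1/((1 - 224) + 707) = 1/(-223 + 707) = 1/484 ≈ 0.0020661)
A/g(-39, -35) = (1/484)/(-35) = (1/484)*(-1/35) = -1/16940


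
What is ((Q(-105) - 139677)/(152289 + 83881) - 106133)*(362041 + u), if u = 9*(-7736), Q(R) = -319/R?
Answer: -384803940450577636/12398925 ≈ -3.1035e+10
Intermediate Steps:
u = -69624
((Q(-105) - 139677)/(152289 + 83881) - 106133)*(362041 + u) = ((-319/(-105) - 139677)/(152289 + 83881) - 106133)*(362041 - 69624) = ((-319*(-1/105) - 139677)/236170 - 106133)*292417 = ((319/105 - 139677)*(1/236170) - 106133)*292417 = (-14665766/105*1/236170 - 106133)*292417 = (-7332883/12398925 - 106133)*292417 = -1315942439908/12398925*292417 = -384803940450577636/12398925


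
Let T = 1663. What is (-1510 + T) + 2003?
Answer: 2156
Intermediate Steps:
(-1510 + T) + 2003 = (-1510 + 1663) + 2003 = 153 + 2003 = 2156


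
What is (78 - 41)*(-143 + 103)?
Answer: -1480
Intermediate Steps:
(78 - 41)*(-143 + 103) = 37*(-40) = -1480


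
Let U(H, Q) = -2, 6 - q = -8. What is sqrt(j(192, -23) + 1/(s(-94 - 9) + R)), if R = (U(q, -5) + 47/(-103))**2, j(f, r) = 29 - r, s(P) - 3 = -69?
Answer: sqrt(21039281133035)/636185 ≈ 7.2099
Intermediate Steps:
q = 14 (q = 6 - 1*(-8) = 6 + 8 = 14)
s(P) = -66 (s(P) = 3 - 69 = -66)
R = 64009/10609 (R = (-2 + 47/(-103))**2 = (-2 + 47*(-1/103))**2 = (-2 - 47/103)**2 = (-253/103)**2 = 64009/10609 ≈ 6.0335)
sqrt(j(192, -23) + 1/(s(-94 - 9) + R)) = sqrt((29 - 1*(-23)) + 1/(-66 + 64009/10609)) = sqrt((29 + 23) + 1/(-636185/10609)) = sqrt(52 - 10609/636185) = sqrt(33071011/636185) = sqrt(21039281133035)/636185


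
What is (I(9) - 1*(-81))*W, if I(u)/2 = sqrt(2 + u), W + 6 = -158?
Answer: -13284 - 328*sqrt(11) ≈ -14372.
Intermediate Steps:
W = -164 (W = -6 - 158 = -164)
I(u) = 2*sqrt(2 + u)
(I(9) - 1*(-81))*W = (2*sqrt(2 + 9) - 1*(-81))*(-164) = (2*sqrt(11) + 81)*(-164) = (81 + 2*sqrt(11))*(-164) = -13284 - 328*sqrt(11)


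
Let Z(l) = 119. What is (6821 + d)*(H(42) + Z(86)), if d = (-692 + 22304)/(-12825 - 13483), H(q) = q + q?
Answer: 9105831742/6577 ≈ 1.3845e+6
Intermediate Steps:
H(q) = 2*q
d = -5403/6577 (d = 21612/(-26308) = 21612*(-1/26308) = -5403/6577 ≈ -0.82150)
(6821 + d)*(H(42) + Z(86)) = (6821 - 5403/6577)*(2*42 + 119) = 44856314*(84 + 119)/6577 = (44856314/6577)*203 = 9105831742/6577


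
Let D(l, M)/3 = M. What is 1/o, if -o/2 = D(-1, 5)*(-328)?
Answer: 1/9840 ≈ 0.00010163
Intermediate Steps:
D(l, M) = 3*M
o = 9840 (o = -2*3*5*(-328) = -30*(-328) = -2*(-4920) = 9840)
1/o = 1/9840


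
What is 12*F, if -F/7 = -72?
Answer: 6048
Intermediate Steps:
F = 504 (F = -7*(-72) = 504)
12*F = 12*504 = 6048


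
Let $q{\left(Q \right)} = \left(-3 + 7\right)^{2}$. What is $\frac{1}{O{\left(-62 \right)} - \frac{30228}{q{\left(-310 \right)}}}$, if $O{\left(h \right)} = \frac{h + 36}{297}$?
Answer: $- \frac{1188}{2244533} \approx -0.00052929$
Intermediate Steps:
$O{\left(h \right)} = \frac{4}{33} + \frac{h}{297}$ ($O{\left(h \right)} = \left(36 + h\right) \frac{1}{297} = \frac{4}{33} + \frac{h}{297}$)
$q{\left(Q \right)} = 16$ ($q{\left(Q \right)} = 4^{2} = 16$)
$\frac{1}{O{\left(-62 \right)} - \frac{30228}{q{\left(-310 \right)}}} = \frac{1}{\left(\frac{4}{33} + \frac{1}{297} \left(-62\right)\right) - \frac{30228}{16}} = \frac{1}{\left(\frac{4}{33} - \frac{62}{297}\right) - \frac{7557}{4}} = \frac{1}{- \frac{26}{297} - \frac{7557}{4}} = \frac{1}{- \frac{2244533}{1188}} = - \frac{1188}{2244533}$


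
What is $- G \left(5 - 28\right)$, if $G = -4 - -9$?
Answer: $115$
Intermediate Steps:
$G = 5$ ($G = -4 + 9 = 5$)
$- G \left(5 - 28\right) = - 5 \left(5 - 28\right) = - 5 \left(-23\right) = \left(-1\right) \left(-115\right) = 115$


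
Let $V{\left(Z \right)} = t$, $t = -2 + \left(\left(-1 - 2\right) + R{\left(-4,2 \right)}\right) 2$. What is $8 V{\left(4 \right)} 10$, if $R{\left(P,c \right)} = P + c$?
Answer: $-960$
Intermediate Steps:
$t = -12$ ($t = -2 + \left(\left(-1 - 2\right) + \left(-4 + 2\right)\right) 2 = -2 + \left(-3 - 2\right) 2 = -2 - 10 = -12$)
$V{\left(Z \right)} = -12$
$8 V{\left(4 \right)} 10 = 8 \left(-12\right) 10 = \left(-96\right) 10 = -960$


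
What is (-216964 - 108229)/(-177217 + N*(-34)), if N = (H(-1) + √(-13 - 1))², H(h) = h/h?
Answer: 57485992575/31249465361 - 22113124*I*√14/31249465361 ≈ 1.8396 - 0.0026477*I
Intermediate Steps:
H(h) = 1
N = (1 + I*√14)² (N = (1 + √(-13 - 1))² = (1 + √(-14))² = (1 + I*√14)² ≈ -13.0 + 7.4833*I)
(-216964 - 108229)/(-177217 + N*(-34)) = (-216964 - 108229)/(-177217 + (1 + I*√14)²*(-34)) = -325193/(-177217 - 34*(1 + I*√14)²)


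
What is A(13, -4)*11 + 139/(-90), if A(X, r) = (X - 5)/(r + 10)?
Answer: 1181/90 ≈ 13.122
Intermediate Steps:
A(X, r) = (-5 + X)/(10 + r)
A(13, -4)*11 + 139/(-90) = ((-5 + 13)/(10 - 4))*11 + 139/(-90) = (8/6)*11 + 139*(-1/90) = ((⅙)*8)*11 - 139/90 = (4/3)*11 - 139/90 = 44/3 - 139/90 = 1181/90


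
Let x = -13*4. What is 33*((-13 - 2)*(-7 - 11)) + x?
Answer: 8858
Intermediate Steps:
x = -52
33*((-13 - 2)*(-7 - 11)) + x = 33*((-13 - 2)*(-7 - 11)) - 52 = 33*(-15*(-18)) - 52 = 33*270 - 52 = 8910 - 52 = 8858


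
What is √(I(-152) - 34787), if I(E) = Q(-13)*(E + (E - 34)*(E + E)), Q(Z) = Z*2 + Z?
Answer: 5*I*√89363 ≈ 1494.7*I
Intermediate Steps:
Q(Z) = 3*Z (Q(Z) = 2*Z + Z = 3*Z)
I(E) = -39*E - 78*E*(-34 + E) (I(E) = (3*(-13))*(E + (E - 34)*(E + E)) = -39*(E + (-34 + E)*(2*E)) = -39*(E + 2*E*(-34 + E)) = -39*E - 78*E*(-34 + E))
√(I(-152) - 34787) = √(39*(-152)*(67 - 2*(-152)) - 34787) = √(39*(-152)*(67 + 304) - 34787) = √(39*(-152)*371 - 34787) = √(-2199288 - 34787) = √(-2234075) = 5*I*√89363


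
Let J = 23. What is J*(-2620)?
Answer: -60260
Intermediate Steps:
J*(-2620) = 23*(-2620) = -60260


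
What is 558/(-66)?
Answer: -93/11 ≈ -8.4545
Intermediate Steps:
558/(-66) = 558*(-1/66) = -93/11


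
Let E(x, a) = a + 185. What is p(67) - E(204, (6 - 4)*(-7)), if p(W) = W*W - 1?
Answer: 4317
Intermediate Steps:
E(x, a) = 185 + a
p(W) = -1 + W**2 (p(W) = W**2 - 1 = -1 + W**2)
p(67) - E(204, (6 - 4)*(-7)) = (-1 + 67**2) - (185 + (6 - 4)*(-7)) = (-1 + 4489) - (185 + 2*(-7)) = 4488 - (185 - 14) = 4488 - 1*171 = 4488 - 171 = 4317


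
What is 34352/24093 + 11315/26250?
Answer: 78290153/42162750 ≈ 1.8569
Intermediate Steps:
34352/24093 + 11315/26250 = 34352*(1/24093) + 11315*(1/26250) = 34352/24093 + 2263/5250 = 78290153/42162750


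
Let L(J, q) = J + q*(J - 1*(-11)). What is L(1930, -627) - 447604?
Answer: -1662681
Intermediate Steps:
L(J, q) = J + q*(11 + J) (L(J, q) = J + q*(J + 11) = J + q*(11 + J))
L(1930, -627) - 447604 = (1930 + 11*(-627) + 1930*(-627)) - 447604 = (1930 - 6897 - 1210110) - 447604 = -1215077 - 447604 = -1662681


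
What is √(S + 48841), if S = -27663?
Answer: √21178 ≈ 145.53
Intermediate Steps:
√(S + 48841) = √(-27663 + 48841) = √21178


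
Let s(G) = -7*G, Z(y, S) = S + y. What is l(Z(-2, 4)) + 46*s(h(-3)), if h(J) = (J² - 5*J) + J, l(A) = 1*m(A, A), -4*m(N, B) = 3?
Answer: -27051/4 ≈ -6762.8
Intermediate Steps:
m(N, B) = -¾ (m(N, B) = -¼*3 = -¾)
l(A) = -¾ (l(A) = 1*(-¾) = -¾)
h(J) = J² - 4*J
l(Z(-2, 4)) + 46*s(h(-3)) = -¾ + 46*(-(-21)*(-4 - 3)) = -¾ + 46*(-(-21)*(-7)) = -¾ + 46*(-7*21) = -¾ + 46*(-147) = -¾ - 6762 = -27051/4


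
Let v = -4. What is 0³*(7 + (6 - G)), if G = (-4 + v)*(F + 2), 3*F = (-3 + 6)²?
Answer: 0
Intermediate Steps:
F = 3 (F = (-3 + 6)²/3 = (⅓)*3² = (⅓)*9 = 3)
G = -40 (G = (-4 - 4)*(3 + 2) = -8*5 = -40)
0³*(7 + (6 - G)) = 0³*(7 + (6 - 1*(-40))) = 0*(7 + (6 + 40)) = 0*(7 + 46) = 0*53 = 0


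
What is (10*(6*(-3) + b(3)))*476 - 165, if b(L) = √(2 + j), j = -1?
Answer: -81085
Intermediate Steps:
b(L) = 1 (b(L) = √(2 - 1) = √1 = 1)
(10*(6*(-3) + b(3)))*476 - 165 = (10*(6*(-3) + 1))*476 - 165 = (10*(-18 + 1))*476 - 165 = (10*(-17))*476 - 165 = -170*476 - 165 = -80920 - 165 = -81085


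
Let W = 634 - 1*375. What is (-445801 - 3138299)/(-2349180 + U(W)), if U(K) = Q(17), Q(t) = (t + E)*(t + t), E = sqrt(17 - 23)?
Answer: 420881221410/275796568067 + 6092970*I*sqrt(6)/275796568067 ≈ 1.5261 + 5.4115e-5*I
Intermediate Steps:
W = 259 (W = 634 - 375 = 259)
E = I*sqrt(6) (E = sqrt(-6) = I*sqrt(6) ≈ 2.4495*I)
Q(t) = 2*t*(t + I*sqrt(6)) (Q(t) = (t + I*sqrt(6))*(t + t) = (t + I*sqrt(6))*(2*t) = 2*t*(t + I*sqrt(6)))
U(K) = 578 + 34*I*sqrt(6) (U(K) = 2*17*(17 + I*sqrt(6)) = 578 + 34*I*sqrt(6))
(-445801 - 3138299)/(-2349180 + U(W)) = (-445801 - 3138299)/(-2349180 + (578 + 34*I*sqrt(6))) = -3584100/(-2348602 + 34*I*sqrt(6))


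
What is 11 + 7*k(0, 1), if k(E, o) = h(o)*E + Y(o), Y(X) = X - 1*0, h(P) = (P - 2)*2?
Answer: 18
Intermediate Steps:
h(P) = -4 + 2*P (h(P) = (-2 + P)*2 = -4 + 2*P)
Y(X) = X (Y(X) = X + 0 = X)
k(E, o) = o + E*(-4 + 2*o) (k(E, o) = (-4 + 2*o)*E + o = E*(-4 + 2*o) + o = o + E*(-4 + 2*o))
11 + 7*k(0, 1) = 11 + 7*(1 + 2*0*(-2 + 1)) = 11 + 7*(1 + 2*0*(-1)) = 11 + 7*(1 + 0) = 11 + 7*1 = 11 + 7 = 18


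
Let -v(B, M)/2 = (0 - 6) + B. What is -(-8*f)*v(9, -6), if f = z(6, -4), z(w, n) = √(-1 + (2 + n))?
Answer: -48*I*√3 ≈ -83.138*I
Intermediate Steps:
z(w, n) = √(1 + n)
f = I*√3 (f = √(1 - 4) = √(-3) = I*√3 ≈ 1.732*I)
v(B, M) = 12 - 2*B (v(B, M) = -2*((0 - 6) + B) = -2*(-6 + B) = 12 - 2*B)
-(-8*f)*v(9, -6) = -(-8*I*√3)*(12 - 2*9) = -(-8*I*√3)*(12 - 18) = -(-8*I*√3)*(-6) = -48*I*√3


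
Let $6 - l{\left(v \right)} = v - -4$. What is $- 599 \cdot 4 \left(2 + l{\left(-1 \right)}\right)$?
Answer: $-11980$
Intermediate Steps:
$l{\left(v \right)} = 2 - v$ ($l{\left(v \right)} = 6 - \left(v - -4\right) = 6 - \left(v + 4\right) = 6 - \left(4 + v\right) = 2 - v$)
$- 599 \cdot 4 \left(2 + l{\left(-1 \right)}\right) = - 599 \cdot 4 \left(2 + \left(2 - -1\right)\right) = - 599 \cdot 4 \left(2 + \left(2 + 1\right)\right) = - 599 \cdot 4 \left(2 + 3\right) = - 599 \cdot 4 \cdot 5 = \left(-599\right) 20 = -11980$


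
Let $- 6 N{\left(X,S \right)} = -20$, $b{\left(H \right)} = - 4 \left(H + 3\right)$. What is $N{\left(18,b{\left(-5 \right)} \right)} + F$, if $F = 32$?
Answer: $\frac{106}{3} \approx 35.333$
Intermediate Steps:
$b{\left(H \right)} = -12 - 4 H$ ($b{\left(H \right)} = - 4 \left(3 + H\right) = -12 - 4 H$)
$N{\left(X,S \right)} = \frac{10}{3}$ ($N{\left(X,S \right)} = \left(- \frac{1}{6}\right) \left(-20\right) = \frac{10}{3}$)
$N{\left(18,b{\left(-5 \right)} \right)} + F = \frac{10}{3} + 32 = \frac{106}{3}$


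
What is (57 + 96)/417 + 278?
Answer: 38693/139 ≈ 278.37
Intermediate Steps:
(57 + 96)/417 + 278 = (1/417)*153 + 278 = 51/139 + 278 = 38693/139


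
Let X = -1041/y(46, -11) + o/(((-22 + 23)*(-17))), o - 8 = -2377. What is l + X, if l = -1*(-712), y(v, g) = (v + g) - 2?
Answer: 153304/187 ≈ 819.81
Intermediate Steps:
o = -2369 (o = 8 - 2377 = -2369)
y(v, g) = -2 + g + v (y(v, g) = (g + v) - 2 = -2 + g + v)
l = 712
X = 20160/187 (X = -1041/(-2 - 11 + 46) - 2369*(-1/(17*(-22 + 23))) = -1041/33 - 2369/(1*(-17)) = -1041*1/33 - 2369/(-17) = -347/11 - 2369*(-1/17) = -347/11 + 2369/17 = 20160/187 ≈ 107.81)
l + X = 712 + 20160/187 = 153304/187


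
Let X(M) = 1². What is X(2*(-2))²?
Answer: 1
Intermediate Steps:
X(M) = 1
X(2*(-2))² = 1² = 1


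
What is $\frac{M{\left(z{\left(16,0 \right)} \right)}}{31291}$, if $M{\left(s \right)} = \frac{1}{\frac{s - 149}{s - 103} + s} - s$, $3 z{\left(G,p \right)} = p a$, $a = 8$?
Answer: $\frac{103}{4662359} \approx 2.2092 \cdot 10^{-5}$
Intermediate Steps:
$z{\left(G,p \right)} = \frac{8 p}{3}$ ($z{\left(G,p \right)} = \frac{p 8}{3} = \frac{8 p}{3}$)
$M{\left(s \right)} = \frac{1}{s + \frac{-149 + s}{-103 + s}} - s$ ($M{\left(s \right)} = \frac{1}{\frac{-149 + s}{-103 + s} + s} - s = \frac{1}{s + \frac{-149 + s}{-103 + s}} - s$)
$\frac{M{\left(z{\left(16,0 \right)} \right)}}{31291} = \frac{\frac{1}{149 - \left(\frac{8}{3} \cdot 0\right)^{2} + 102 \cdot \frac{8}{3} \cdot 0} \left(103 + \left(\frac{8}{3} \cdot 0\right)^{3} - 150 \cdot \frac{8}{3} \cdot 0 - 102 \left(\frac{8}{3} \cdot 0\right)^{2}\right)}{31291} = \frac{103 + 0^{3} - 0 - 102 \cdot 0^{2}}{149 - 0^{2} + 102 \cdot 0} \cdot \frac{1}{31291} = \frac{103 + 0 + 0 - 0}{149 - 0 + 0} \cdot \frac{1}{31291} = \frac{103 + 0 + 0 + 0}{149 + 0 + 0} \cdot \frac{1}{31291} = \frac{1}{149} \cdot 103 \cdot \frac{1}{31291} = \frac{103}{149} \cdot \frac{1}{31291} = \frac{103}{4662359}$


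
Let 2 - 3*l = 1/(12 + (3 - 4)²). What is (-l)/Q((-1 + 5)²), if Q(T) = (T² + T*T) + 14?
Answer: -25/20514 ≈ -0.0012187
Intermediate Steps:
Q(T) = 14 + 2*T² (Q(T) = (T² + T²) + 14 = 2*T² + 14 = 14 + 2*T²)
l = 25/39 (l = ⅔ - 1/(3*(12 + (3 - 4)²)) = ⅔ - 1/(3*(12 + (-1)²)) = ⅔ - 1/(3*(12 + 1)) = ⅔ - ⅓/13 = ⅔ - ⅓*1/13 = ⅔ - 1/39 = 25/39 ≈ 0.64103)
(-l)/Q((-1 + 5)²) = (-1*25/39)/(14 + 2*((-1 + 5)²)²) = -25/(39*(14 + 2*(4²)²)) = -25/(39*(14 + 2*16²)) = -25/(39*(14 + 2*256)) = -25/(39*(14 + 512)) = -25/39/526 = -25/39*1/526 = -25/20514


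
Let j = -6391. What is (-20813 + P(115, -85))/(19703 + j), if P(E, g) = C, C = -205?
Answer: -10509/6656 ≈ -1.5789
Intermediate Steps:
P(E, g) = -205
(-20813 + P(115, -85))/(19703 + j) = (-20813 - 205)/(19703 - 6391) = -21018/13312 = -21018*1/13312 = -10509/6656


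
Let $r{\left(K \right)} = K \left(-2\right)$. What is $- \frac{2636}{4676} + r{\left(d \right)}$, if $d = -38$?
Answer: $\frac{88185}{1169} \approx 75.436$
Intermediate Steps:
$r{\left(K \right)} = - 2 K$
$- \frac{2636}{4676} + r{\left(d \right)} = - \frac{2636}{4676} - -76 = \left(-2636\right) \frac{1}{4676} + 76 = - \frac{659}{1169} + 76 = \frac{88185}{1169}$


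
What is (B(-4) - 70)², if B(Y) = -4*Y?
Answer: 2916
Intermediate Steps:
(B(-4) - 70)² = (-4*(-4) - 70)² = (16 - 70)² = (-54)² = 2916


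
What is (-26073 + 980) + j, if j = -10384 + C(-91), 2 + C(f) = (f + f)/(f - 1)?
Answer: -1631943/46 ≈ -35477.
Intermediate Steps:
C(f) = -2 + 2*f/(-1 + f) (C(f) = -2 + (f + f)/(f - 1) = -2 + (2*f)/(-1 + f) = -2 + 2*f/(-1 + f))
j = -477665/46 (j = -10384 + 2/(-1 - 91) = -10384 + 2/(-92) = -10384 + 2*(-1/92) = -10384 - 1/46 = -477665/46 ≈ -10384.)
(-26073 + 980) + j = (-26073 + 980) - 477665/46 = -25093 - 477665/46 = -1631943/46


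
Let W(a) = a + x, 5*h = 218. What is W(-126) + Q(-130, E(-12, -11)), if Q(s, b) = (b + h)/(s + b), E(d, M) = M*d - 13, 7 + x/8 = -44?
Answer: -30183/55 ≈ -548.78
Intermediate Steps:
h = 218/5 (h = (⅕)*218 = 218/5 ≈ 43.600)
x = -408 (x = -56 + 8*(-44) = -56 - 352 = -408)
E(d, M) = -13 + M*d
W(a) = -408 + a (W(a) = a - 408 = -408 + a)
Q(s, b) = (218/5 + b)/(b + s) (Q(s, b) = (b + 218/5)/(s + b) = (218/5 + b)/(b + s))
W(-126) + Q(-130, E(-12, -11)) = (-408 - 126) + (218/5 + (-13 - 11*(-12)))/((-13 - 11*(-12)) - 130) = -534 + (218/5 + (-13 + 132))/((-13 + 132) - 130) = -534 + (218/5 + 119)/(119 - 130) = -534 + (813/5)/(-11) = -534 - 1/11*813/5 = -534 - 813/55 = -30183/55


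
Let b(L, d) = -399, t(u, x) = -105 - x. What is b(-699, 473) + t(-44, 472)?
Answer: -976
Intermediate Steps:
b(-699, 473) + t(-44, 472) = -399 + (-105 - 1*472) = -399 + (-105 - 472) = -399 - 577 = -976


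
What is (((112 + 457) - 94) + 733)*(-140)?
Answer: -169120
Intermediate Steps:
(((112 + 457) - 94) + 733)*(-140) = ((569 - 94) + 733)*(-140) = (475 + 733)*(-140) = 1208*(-140) = -169120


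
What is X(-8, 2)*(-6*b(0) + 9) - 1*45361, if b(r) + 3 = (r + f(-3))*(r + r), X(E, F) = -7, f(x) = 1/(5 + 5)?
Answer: -45550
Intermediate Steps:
f(x) = ⅒ (f(x) = 1/10 = ⅒)
b(r) = -3 + 2*r*(⅒ + r) (b(r) = -3 + (r + ⅒)*(r + r) = -3 + (⅒ + r)*(2*r) = -3 + 2*r*(⅒ + r))
X(-8, 2)*(-6*b(0) + 9) - 1*45361 = -7*(-6*(-3 + 2*0² + (⅕)*0) + 9) - 1*45361 = -7*(-6*(-3 + 2*0 + 0) + 9) - 45361 = -7*(-6*(-3 + 0 + 0) + 9) - 45361 = -7*(-6*(-3) + 9) - 45361 = -7*(18 + 9) - 45361 = -7*27 - 45361 = -189 - 45361 = -45550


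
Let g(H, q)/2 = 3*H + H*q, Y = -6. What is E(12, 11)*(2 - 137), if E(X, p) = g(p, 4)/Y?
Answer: 3465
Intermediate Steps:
g(H, q) = 6*H + 2*H*q (g(H, q) = 2*(3*H + H*q) = 6*H + 2*H*q)
E(X, p) = -7*p/3 (E(X, p) = (2*p*(3 + 4))/(-6) = (2*p*7)*(-1/6) = (14*p)*(-1/6) = -7*p/3)
E(12, 11)*(2 - 137) = (-7/3*11)*(2 - 137) = -77/3*(-135) = 3465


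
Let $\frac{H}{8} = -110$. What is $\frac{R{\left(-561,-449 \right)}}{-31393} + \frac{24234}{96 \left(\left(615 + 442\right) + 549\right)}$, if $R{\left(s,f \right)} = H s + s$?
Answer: $- \frac{12544389497}{806674528} \approx -15.551$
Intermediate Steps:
$H = -880$ ($H = 8 \left(-110\right) = -880$)
$R{\left(s,f \right)} = - 879 s$ ($R{\left(s,f \right)} = - 880 s + s = - 879 s$)
$\frac{R{\left(-561,-449 \right)}}{-31393} + \frac{24234}{96 \left(\left(615 + 442\right) + 549\right)} = \frac{\left(-879\right) \left(-561\right)}{-31393} + \frac{24234}{96 \left(\left(615 + 442\right) + 549\right)} = 493119 \left(- \frac{1}{31393}\right) + \frac{24234}{96 \left(1057 + 549\right)} = - \frac{493119}{31393} + \frac{24234}{96 \cdot 1606} = - \frac{493119}{31393} + \frac{24234}{154176} = - \frac{493119}{31393} + 24234 \cdot \frac{1}{154176} = - \frac{493119}{31393} + \frac{4039}{25696} = - \frac{12544389497}{806674528}$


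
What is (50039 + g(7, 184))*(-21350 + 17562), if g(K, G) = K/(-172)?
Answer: -8150545847/43 ≈ -1.8955e+8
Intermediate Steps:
g(K, G) = -K/172 (g(K, G) = K*(-1/172) = -K/172)
(50039 + g(7, 184))*(-21350 + 17562) = (50039 - 1/172*7)*(-21350 + 17562) = (50039 - 7/172)*(-3788) = (8606701/172)*(-3788) = -8150545847/43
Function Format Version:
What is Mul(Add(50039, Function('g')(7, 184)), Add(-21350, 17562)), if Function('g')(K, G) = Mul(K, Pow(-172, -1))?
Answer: Rational(-8150545847, 43) ≈ -1.8955e+8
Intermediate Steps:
Function('g')(K, G) = Mul(Rational(-1, 172), K) (Function('g')(K, G) = Mul(K, Rational(-1, 172)) = Mul(Rational(-1, 172), K))
Mul(Add(50039, Function('g')(7, 184)), Add(-21350, 17562)) = Mul(Add(50039, Mul(Rational(-1, 172), 7)), Add(-21350, 17562)) = Mul(Add(50039, Rational(-7, 172)), -3788) = Mul(Rational(8606701, 172), -3788) = Rational(-8150545847, 43)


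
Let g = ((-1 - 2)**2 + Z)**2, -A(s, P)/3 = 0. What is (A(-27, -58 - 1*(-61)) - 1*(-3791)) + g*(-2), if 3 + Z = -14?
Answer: 3663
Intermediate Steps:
A(s, P) = 0 (A(s, P) = -3*0 = 0)
Z = -17 (Z = -3 - 14 = -17)
g = 64 (g = ((-1 - 2)**2 - 17)**2 = ((-3)**2 - 17)**2 = (9 - 17)**2 = (-8)**2 = 64)
(A(-27, -58 - 1*(-61)) - 1*(-3791)) + g*(-2) = (0 - 1*(-3791)) + 64*(-2) = (0 + 3791) - 128 = 3791 - 128 = 3663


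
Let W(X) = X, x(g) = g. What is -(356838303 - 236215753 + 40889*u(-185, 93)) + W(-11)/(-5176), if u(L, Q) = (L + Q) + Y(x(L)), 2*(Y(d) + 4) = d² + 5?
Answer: -4226268394605/5176 ≈ -8.1651e+8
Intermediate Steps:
Y(d) = -3/2 + d²/2 (Y(d) = -4 + (d² + 5)/2 = -4 + (5 + d²)/2 = -4 + (5/2 + d²/2) = -3/2 + d²/2)
u(L, Q) = -3/2 + L + Q + L²/2 (u(L, Q) = (L + Q) + (-3/2 + L²/2) = -3/2 + L + Q + L²/2)
-(356838303 - 236215753 + 40889*u(-185, 93)) + W(-11)/(-5176) = -(1052728194 - 236215753) - 11/(-5176) = -40889/(1/((-3/2 - 185 + 93 + (½)*34225) + (8727 - 5777))) - 11*(-1/5176) = -40889/(1/((-3/2 - 185 + 93 + 34225/2) + 2950)) + 11/5176 = -40889/(1/(17019 + 2950)) + 11/5176 = -40889/(1/19969) + 11/5176 = -40889/1/19969 + 11/5176 = -40889*19969 + 11/5176 = -816512441 + 11/5176 = -4226268394605/5176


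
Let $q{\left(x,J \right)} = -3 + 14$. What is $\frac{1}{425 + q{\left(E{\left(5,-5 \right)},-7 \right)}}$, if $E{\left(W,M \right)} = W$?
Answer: $\frac{1}{436} \approx 0.0022936$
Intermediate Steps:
$q{\left(x,J \right)} = 11$
$\frac{1}{425 + q{\left(E{\left(5,-5 \right)},-7 \right)}} = \frac{1}{425 + 11} = \frac{1}{436}$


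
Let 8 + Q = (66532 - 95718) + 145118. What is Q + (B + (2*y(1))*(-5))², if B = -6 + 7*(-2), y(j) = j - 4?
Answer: 116024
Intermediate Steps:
y(j) = -4 + j
B = -20 (B = -6 - 14 = -20)
Q = 115924 (Q = -8 + ((66532 - 95718) + 145118) = -8 + (-29186 + 145118) = -8 + 115932 = 115924)
Q + (B + (2*y(1))*(-5))² = 115924 + (-20 + (2*(-4 + 1))*(-5))² = 115924 + (-20 + (2*(-3))*(-5))² = 115924 + (-20 - 6*(-5))² = 115924 + (-20 + 30)² = 115924 + 10² = 115924 + 100 = 116024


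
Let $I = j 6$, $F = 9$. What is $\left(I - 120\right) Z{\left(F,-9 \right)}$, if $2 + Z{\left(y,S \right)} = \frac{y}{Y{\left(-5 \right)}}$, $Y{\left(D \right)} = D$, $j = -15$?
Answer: $798$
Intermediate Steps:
$I = -90$ ($I = \left(-15\right) 6 = -90$)
$Z{\left(y,S \right)} = -2 - \frac{y}{5}$ ($Z{\left(y,S \right)} = -2 + \frac{y}{-5} = -2 + y \left(- \frac{1}{5}\right) = -2 - \frac{y}{5}$)
$\left(I - 120\right) Z{\left(F,-9 \right)} = \left(-90 - 120\right) \left(-2 - \frac{9}{5}\right) = - 210 \left(-2 - \frac{9}{5}\right) = \left(-210\right) \left(- \frac{19}{5}\right) = 798$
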